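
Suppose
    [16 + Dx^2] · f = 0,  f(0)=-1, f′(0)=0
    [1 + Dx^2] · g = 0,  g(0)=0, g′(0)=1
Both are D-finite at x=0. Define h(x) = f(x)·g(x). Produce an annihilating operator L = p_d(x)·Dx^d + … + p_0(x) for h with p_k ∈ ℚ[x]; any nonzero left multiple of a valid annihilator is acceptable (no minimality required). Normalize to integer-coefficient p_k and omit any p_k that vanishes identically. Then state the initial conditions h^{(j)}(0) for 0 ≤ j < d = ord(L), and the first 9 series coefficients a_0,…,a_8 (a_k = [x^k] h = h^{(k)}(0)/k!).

L = 225 + 34·Dx^2 + Dx^4  (order 4).
h: a_k = 0, -1, 0, 49/6, 0, -1441/120, 0, 37969/5040, 0, …
ICs: h(0) = 0, h′(0) = -1, h′′(0) = 0, h′′′(0) = 49.

f: a_k = -1, 0, 8, 0, -32/3, 0, 256/45, 0, -512/315, …
g: a_k = 0, 1, 0, -1/6, 0, 1/120, 0, -1/5040, 0, …
h₀=f·g: eliminate ⇒ L₀, order ≤ 2·2.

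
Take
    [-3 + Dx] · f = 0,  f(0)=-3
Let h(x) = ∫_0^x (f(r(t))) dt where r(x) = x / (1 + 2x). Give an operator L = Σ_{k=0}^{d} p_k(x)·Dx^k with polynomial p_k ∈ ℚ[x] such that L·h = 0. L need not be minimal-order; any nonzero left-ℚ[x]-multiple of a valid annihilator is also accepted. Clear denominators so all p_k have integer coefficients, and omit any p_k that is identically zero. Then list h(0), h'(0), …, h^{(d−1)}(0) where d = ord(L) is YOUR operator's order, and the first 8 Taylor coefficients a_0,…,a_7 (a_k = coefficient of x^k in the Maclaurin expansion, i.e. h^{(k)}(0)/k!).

L = -3·Dx + (1 + 4·x + 4·x^2)·Dx^2  (order 2).
h: a_k = 0, -3, -9/2, 3/2, 9/8, -153/40, 519/80, -4743/560, …
ICs: h(0) = 0, h′(0) = -3.

f: a_k = -3, -9, -27/2, -27/2, -81/8, -243/40, -243/80, -729/560, …
h₀=f(r): pull back L_f along r ⇒ L₀.
Integrate: L := L₀·Dx.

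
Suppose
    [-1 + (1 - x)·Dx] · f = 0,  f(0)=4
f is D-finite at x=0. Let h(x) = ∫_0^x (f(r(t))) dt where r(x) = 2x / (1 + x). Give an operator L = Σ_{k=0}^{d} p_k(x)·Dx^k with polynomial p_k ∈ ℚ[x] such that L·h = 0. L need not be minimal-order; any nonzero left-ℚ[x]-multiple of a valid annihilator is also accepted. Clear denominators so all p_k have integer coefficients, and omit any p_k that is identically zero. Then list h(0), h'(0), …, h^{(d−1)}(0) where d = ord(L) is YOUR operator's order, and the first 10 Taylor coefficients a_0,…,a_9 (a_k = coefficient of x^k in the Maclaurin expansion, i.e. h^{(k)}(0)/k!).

f: a_k = 4, 4, 4, 4, 4, 4, 4, 4, 4, 4, …
Substitute x→r, Dx→(1/r')Dx; clear ⇒ L₀.
h=∫₀ˣh₀: take L = L₀·Dx.
L = 2·Dx + (-1 + x^2)·Dx^2  (order 2).
h: a_k = 0, 4, 4, 8/3, 2, 8/5, 4/3, 8/7, 1, 8/9, …
ICs: h(0) = 0, h′(0) = 4.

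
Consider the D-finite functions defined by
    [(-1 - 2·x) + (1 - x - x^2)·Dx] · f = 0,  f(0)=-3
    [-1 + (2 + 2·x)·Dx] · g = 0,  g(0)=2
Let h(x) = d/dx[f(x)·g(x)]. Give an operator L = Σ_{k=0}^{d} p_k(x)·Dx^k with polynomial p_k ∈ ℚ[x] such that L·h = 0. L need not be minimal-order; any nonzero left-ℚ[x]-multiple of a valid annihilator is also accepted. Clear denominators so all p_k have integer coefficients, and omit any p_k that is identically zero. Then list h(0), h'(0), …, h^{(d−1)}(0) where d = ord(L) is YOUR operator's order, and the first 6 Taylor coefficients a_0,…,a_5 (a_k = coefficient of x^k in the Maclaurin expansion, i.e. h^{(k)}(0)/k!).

L = (19 + 66·x + 81·x^2 + 50·x^3 + 15·x^4) + (-6 - 10·x + 6·x^2 + 26·x^3 + 22·x^4 + 6·x^5)·Dx  (order 1).
h: a_k = -9, -57/2, -567/8, -2409/16, -39315/128, -151983/256, …
ICs: h(0) = -9.

f: a_k = -3, -3, -6, -9, -15, -24, …
g: a_k = 2, 1, -1/4, 1/8, -5/64, 7/128, …
Sym-product of L_f,L_g gives L₀ (≤ ord 1).
h₀' ⇒ L via d/dx closure of L₀.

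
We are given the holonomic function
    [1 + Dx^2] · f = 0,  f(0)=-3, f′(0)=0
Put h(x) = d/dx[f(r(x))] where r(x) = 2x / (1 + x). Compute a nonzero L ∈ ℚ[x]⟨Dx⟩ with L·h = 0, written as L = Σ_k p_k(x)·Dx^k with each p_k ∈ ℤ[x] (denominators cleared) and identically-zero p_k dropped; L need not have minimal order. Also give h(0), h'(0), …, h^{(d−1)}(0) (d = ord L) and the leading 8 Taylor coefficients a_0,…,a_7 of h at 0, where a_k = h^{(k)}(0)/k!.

L = (10 + 12·x + 6·x^2) + (6 + 18·x + 18·x^2 + 6·x^3)·Dx + (1 + 4·x + 6·x^2 + 4·x^3 + x^4)·Dx^2  (order 2).
h: a_k = 0, 12, -36, 64, -80, 308/5, 84/5, -18832/105, …
ICs: h(0) = 0, h′(0) = 12.

f: a_k = -3, 0, 3/2, 0, -1/8, 0, 1/240, 0, …
Change of var in L_f (x↦r) gives L₀.
h₀' ⇒ L via d/dx closure of L₀.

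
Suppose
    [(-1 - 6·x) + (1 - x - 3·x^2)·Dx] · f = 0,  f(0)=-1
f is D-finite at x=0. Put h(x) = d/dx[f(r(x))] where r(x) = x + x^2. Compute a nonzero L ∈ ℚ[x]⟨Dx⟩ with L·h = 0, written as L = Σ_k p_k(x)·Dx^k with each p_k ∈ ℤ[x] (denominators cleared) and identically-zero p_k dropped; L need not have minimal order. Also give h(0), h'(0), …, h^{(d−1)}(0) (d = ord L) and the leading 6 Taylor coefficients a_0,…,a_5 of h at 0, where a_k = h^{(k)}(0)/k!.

f: a_k = -1, -1, -4, -7, -19, -40, …
Change of var in L_f (x↦r) gives L₀.
Derive L from L₀ (diff closure).
L = (10 + 60·x + 168·x^2 + 396·x^3 + 648·x^4 + 540·x^5 + 180·x^6) + (-1 - 7·x - 6·x^2 + 44·x^3 + 135·x^4 + 180·x^5 + 126·x^6 + 36·x^7)·Dx  (order 1).
h: a_k = -1, -10, -45, -176, -685, -2508, …
ICs: h(0) = -1.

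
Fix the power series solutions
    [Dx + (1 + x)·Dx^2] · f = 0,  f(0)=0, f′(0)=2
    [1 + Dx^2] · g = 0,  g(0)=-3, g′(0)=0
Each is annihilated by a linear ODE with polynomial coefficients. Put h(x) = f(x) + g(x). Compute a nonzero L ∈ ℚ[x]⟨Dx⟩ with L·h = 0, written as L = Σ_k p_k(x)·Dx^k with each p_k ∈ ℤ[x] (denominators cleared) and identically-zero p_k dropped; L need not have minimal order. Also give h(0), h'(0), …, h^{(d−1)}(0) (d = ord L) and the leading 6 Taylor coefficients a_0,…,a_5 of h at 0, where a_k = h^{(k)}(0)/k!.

f: a_k = 0, 2, -1, 2/3, -1/2, 2/5, …
g: a_k = -3, 0, 3/2, 0, -1/8, 0, …
h₀=f+g: left-lcm gives L₀, ord ≤ 4.
L = (7 + 2·x + x^2)·Dx + (3 + 5·x + 3·x^2 + x^3)·Dx^2 + (7 + 2·x + x^2)·Dx^3 + (3 + 5·x + 3·x^2 + x^3)·Dx^4  (order 4).
h: a_k = -3, 2, 1/2, 2/3, -5/8, 2/5, …
ICs: h(0) = -3, h′(0) = 2, h′′(0) = 1, h′′′(0) = 4.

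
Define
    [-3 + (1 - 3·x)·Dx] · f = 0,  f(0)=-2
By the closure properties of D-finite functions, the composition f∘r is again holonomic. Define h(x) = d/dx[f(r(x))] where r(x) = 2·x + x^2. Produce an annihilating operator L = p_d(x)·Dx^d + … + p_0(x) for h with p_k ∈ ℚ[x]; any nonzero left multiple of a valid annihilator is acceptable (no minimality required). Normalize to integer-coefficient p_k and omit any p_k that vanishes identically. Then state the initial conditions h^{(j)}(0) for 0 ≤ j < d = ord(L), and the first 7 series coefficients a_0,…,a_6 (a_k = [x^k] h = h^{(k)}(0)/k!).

L = (13 + 18·x + 9·x^2) + (-1 + 5·x + 9·x^2 + 3·x^3)·Dx  (order 1).
h: a_k = -12, -156, -1512, -13032, -105300, -816804, -6159888, …
ICs: h(0) = -12.

f: a_k = -2, -6, -18, -54, -162, -486, -1458, …
L₀ from L_f via x↦r, Dx↦r'^{-1}Dx.
Derive L from L₀ (diff closure).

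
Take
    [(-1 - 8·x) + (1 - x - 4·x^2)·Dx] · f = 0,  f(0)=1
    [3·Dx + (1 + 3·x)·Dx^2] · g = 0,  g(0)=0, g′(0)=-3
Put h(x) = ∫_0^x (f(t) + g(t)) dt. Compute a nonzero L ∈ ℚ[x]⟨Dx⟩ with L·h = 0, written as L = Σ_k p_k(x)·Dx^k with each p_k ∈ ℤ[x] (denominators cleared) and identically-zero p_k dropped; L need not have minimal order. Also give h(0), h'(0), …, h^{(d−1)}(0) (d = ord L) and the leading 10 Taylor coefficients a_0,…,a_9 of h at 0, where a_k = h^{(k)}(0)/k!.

L = (342 + 2178·x + 6624·x^2 + 6336·x^3 + 6912·x^4)·Dx^2 + (36 + 696·x + 4356·x^2 + 10176·x^3 + 12960·x^4 + 11520·x^5)·Dx^3 + (-13 - 101·x - 191·x^2 + 225·x^3 + 1440·x^4 + 2928·x^5 + 2304·x^6)·Dx^4  (order 4).
h: a_k = 0, 1, -1, 19/6, 0, 197/20, 41/15, 605/14, 225/14, 15881/72, …
ICs: h(0) = 0, h′(0) = 1, h′′(0) = -2, h′′′(0) = 19.

f: a_k = 1, 1, 5, 9, 29, 65, 181, 441, 1165, 2929, …
g: a_k = 0, -3, 9/2, -9, 81/4, -243/5, 243/2, -2187/7, 6561/8, -2187, …
Sum ⇒ L₀ = lclm(L_f,L_g) in ℚ(x)⟨Dx⟩.
∫: right-multiply L₀ by Dx.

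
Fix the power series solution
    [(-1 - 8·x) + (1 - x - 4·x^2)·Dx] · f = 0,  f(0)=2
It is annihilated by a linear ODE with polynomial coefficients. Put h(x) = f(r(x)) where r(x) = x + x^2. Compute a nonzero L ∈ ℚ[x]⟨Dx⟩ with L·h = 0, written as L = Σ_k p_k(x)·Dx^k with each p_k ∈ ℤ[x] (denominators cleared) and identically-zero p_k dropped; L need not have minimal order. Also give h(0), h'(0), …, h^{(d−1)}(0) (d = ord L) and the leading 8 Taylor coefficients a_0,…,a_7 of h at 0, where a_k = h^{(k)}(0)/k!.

L = (1 + 10·x + 24·x^2 + 16·x^3) + (-1 + x + 5·x^2 + 8·x^3 + 4·x^4)·Dx  (order 1).
h: a_k = 2, 2, 12, 38, 122, 416, 1378, 4586, …
ICs: h(0) = 2.

f: a_k = 2, 2, 10, 18, 58, 130, 362, 882, …
h₀=f(r): pull back L_f along r ⇒ L₀.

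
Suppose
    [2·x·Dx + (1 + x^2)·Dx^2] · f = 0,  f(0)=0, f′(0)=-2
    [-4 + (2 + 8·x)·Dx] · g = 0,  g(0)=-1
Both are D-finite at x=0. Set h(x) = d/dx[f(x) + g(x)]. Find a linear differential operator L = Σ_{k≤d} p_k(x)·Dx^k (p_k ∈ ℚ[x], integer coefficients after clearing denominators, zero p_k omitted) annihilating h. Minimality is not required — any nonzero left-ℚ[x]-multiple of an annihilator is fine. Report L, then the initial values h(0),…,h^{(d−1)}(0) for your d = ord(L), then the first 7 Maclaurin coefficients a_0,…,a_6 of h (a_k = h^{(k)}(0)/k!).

f: a_k = 0, -2, 0, 2/3, 0, -2/5, 0, …
g: a_k = -1, -2, 2, -4, 10, -28, 84, …
Sum ⇒ L₀ = lclm(L_f,L_g) in ℚ(x)⟨Dx⟩.
Differentiate: ansatz ord ≤ ord L₀ ⇒ L.
L = (-4 - 40·x + 12·x^2 + 24·x^3) + (-14 - 16·x - 50·x^2 + 48·x^3 + 84·x^4)·Dx + (-2 - 6·x + 12·x^2 + 18·x^3 + 14·x^4 + 24·x^5)·Dx^2  (order 2).
h: a_k = -4, 4, -10, 40, -142, 504, -1846, …
ICs: h(0) = -4, h′(0) = 4.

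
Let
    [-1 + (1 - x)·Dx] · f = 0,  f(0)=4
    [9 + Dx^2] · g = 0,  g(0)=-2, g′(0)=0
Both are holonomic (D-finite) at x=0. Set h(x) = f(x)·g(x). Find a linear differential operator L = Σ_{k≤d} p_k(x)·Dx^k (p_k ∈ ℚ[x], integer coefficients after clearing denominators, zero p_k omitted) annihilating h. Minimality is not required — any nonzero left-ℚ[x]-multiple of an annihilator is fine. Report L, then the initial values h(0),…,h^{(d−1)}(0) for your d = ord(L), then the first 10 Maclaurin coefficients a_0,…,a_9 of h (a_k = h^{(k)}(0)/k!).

L = (-9 + 9·x) + 2·Dx + (-1 + x)·Dx^2  (order 2).
h: a_k = -8, -8, 28, 28, 1, 1, 91/10, 91/10, 4367/560, 4367/560, …
ICs: h(0) = -8, h′(0) = -8.

f: a_k = 4, 4, 4, 4, 4, 4, 4, 4, 4, 4, …
g: a_k = -2, 0, 9, 0, -27/4, 0, 81/40, 0, -729/2240, 0, …
Product ⇒ symmetric product L₀, ord ≤ 2.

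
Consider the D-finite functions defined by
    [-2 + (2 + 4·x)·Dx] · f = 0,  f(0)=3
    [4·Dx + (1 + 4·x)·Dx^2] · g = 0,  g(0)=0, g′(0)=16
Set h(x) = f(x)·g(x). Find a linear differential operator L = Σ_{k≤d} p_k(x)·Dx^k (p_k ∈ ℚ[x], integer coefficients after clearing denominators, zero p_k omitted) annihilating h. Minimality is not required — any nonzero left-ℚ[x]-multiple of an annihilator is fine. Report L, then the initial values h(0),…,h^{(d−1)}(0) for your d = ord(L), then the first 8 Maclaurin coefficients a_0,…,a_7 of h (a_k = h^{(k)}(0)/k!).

f: a_k = 3, 3, -3/2, 3/2, -15/8, 21/8, -63/16, 99/16, …
g: a_k = 0, 16, -32, 256/3, -256, 4096/5, -8192/3, 65536/7, …
Sym-product of L_f,L_g gives L₀ (≤ ord 2).
L = (-1 + 4·x) + (2 + 4·x)·Dx + (1 + 8·x + 20·x^2 + 16·x^3)·Dx^2  (order 2).
h: a_k = 0, 48, -48, 136, -440, 7418/5, -25602/5, 629127/35, …
ICs: h(0) = 0, h′(0) = 48.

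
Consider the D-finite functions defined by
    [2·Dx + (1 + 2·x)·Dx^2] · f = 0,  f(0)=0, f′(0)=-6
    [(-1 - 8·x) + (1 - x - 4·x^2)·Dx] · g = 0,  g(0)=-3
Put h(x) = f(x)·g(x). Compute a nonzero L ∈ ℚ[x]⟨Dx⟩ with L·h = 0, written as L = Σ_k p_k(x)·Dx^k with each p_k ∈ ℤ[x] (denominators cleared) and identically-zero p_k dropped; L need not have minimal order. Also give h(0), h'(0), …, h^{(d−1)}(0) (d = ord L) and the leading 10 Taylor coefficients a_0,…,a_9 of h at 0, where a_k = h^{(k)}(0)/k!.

f: a_k = 0, -6, 6, -8, 12, -96/5, 32, -384/7, 96, -512/3, …
g: a_k = -3, -3, -15, -27, -87, -195, -543, -1323, -3495, -8787, …
h₀=f·g: eliminate ⇒ L₀, order ≤ 2·1.
L = (10 + 32·x) + (22·x + 40·x^2)·Dx + (-1 - x + 6·x^2 + 8·x^3)·Dx^2  (order 2).
h: a_k = 0, 18, 0, 96, 60, 2508/5, 3228/5, 19716/7, 178884/35, 591124/35, …
ICs: h(0) = 0, h′(0) = 18.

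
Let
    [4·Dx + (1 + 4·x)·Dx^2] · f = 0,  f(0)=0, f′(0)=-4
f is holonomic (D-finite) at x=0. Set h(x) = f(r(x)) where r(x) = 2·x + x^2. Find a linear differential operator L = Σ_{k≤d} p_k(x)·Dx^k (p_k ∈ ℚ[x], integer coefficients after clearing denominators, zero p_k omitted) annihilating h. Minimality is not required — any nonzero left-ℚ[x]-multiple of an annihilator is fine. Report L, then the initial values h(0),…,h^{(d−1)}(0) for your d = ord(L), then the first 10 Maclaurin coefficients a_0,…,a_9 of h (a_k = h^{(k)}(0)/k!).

L = (7 + 8·x + 4·x^2)·Dx + (1 + 9·x + 12·x^2 + 4·x^3)·Dx^2  (order 2).
h: a_k = 0, -8, 28, -416/3, 776, -23168/5, 86464/3, -1290752/7, 1204288, -71911424/9, …
ICs: h(0) = 0, h′(0) = -8.

f: a_k = 0, -4, 8, -64/3, 64, -1024/5, 2048/3, -16384/7, 8192, -262144/9, …
f∘r: x↦r, Dx↦Dx/r' in L_f ⇒ L₀.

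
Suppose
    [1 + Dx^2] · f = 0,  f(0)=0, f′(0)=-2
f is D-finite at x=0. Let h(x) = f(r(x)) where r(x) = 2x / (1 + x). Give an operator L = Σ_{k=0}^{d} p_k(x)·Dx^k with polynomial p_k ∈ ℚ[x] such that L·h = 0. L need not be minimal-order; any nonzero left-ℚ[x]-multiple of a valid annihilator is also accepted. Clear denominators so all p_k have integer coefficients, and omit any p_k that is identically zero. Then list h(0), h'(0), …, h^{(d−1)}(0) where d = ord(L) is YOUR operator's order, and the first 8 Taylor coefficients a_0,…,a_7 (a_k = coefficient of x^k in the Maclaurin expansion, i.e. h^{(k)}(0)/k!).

f: a_k = 0, -2, 0, 1/3, 0, -1/60, 0, 1/2520, …
h₀=f(r): pull back L_f along r ⇒ L₀.
L = 4 + (2 + 6·x + 6·x^2 + 2·x^3)·Dx + (1 + 4·x + 6·x^2 + 4·x^3 + x^4)·Dx^2  (order 2).
h: a_k = 0, -4, 4, -4/3, -4, 172/15, -20, 8836/315, …
ICs: h(0) = 0, h′(0) = -4.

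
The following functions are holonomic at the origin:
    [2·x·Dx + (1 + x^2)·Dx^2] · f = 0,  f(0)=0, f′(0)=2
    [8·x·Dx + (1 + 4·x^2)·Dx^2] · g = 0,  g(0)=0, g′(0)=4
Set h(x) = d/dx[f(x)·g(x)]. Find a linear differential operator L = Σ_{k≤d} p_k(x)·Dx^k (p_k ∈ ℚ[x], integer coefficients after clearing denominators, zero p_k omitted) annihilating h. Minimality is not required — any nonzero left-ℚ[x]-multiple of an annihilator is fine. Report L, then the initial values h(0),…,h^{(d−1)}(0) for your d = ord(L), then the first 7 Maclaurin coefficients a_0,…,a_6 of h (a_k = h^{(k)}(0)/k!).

f: a_k = 0, 2, 0, -2/3, 0, 2/5, 0, …
g: a_k = 0, 4, 0, -16/3, 0, 64/5, 0, …
h₀=f·g: eliminate ⇒ L₀, order ≤ 2·2.
Differentiate: ansatz ord ≤ ord L₀ ⇒ L.
L = (-96·x - 800·x^3 - 1024·x^5 + 640·x^7 + 1536·x^9) + (-20 - 412·x^2 - 1440·x^4 - 896·x^6 + 2240·x^8 + 2304·x^10)·Dx + (-40·x - 280·x^3 - 480·x^5 + 272·x^7 + 1280·x^9 + 768·x^11)·Dx^2 + (-1 - 10·x^2 - 29·x^4 + 116·x^8 + 160·x^10 + 64·x^12)·Dx^3  (order 3).
h: a_k = 0, 16, 0, -160/3, 0, 2768/15, 0, …
ICs: h(0) = 0, h′(0) = 16, h′′(0) = 0.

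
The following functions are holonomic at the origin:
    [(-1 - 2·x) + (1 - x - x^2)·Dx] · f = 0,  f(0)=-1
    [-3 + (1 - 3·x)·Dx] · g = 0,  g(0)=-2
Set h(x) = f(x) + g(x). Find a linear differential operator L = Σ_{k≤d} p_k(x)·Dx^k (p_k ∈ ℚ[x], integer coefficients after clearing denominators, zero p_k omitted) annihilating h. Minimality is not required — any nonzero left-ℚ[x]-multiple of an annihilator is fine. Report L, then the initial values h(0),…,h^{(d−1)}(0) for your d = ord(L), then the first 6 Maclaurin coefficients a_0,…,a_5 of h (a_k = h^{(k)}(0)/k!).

L = (-6 - 36·x + 18·x^2 - 18·x^3) + (14 - 18·x - 24·x^2 + 18·x^3 - 36·x^4)·Dx + (-2 + 10·x - 15·x^2 + 10·x^3 - 9·x^5)·Dx^2  (order 2).
h: a_k = -3, -7, -20, -57, -167, -494, …
ICs: h(0) = -3, h′(0) = -7.

f: a_k = -1, -1, -2, -3, -5, -8, …
g: a_k = -2, -6, -18, -54, -162, -486, …
L₀ := lclm(L_f,L_g); ord L₀ ≤ 1+1.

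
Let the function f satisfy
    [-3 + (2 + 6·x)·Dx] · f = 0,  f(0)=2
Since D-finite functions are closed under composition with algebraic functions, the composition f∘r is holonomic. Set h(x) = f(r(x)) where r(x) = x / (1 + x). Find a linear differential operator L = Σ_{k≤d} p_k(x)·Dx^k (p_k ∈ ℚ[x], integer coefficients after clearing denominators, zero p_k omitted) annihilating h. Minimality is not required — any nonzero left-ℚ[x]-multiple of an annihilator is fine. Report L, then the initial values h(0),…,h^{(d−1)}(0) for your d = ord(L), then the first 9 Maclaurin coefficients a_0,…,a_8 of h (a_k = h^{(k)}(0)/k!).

f: a_k = 2, 3, -9/4, 27/8, -405/64, 1701/128, -15309/512, 72171/1024, -2814669/16384, …
L₀ from L_f via x↦r, Dx↦r'^{-1}Dx.
L = -3 + (2 + 10·x + 8·x^2)·Dx  (order 1).
h: a_k = 2, 3, -21/4, 87/8, -1677/64, 9069/128, -106305/512, 658335/1024, -33903165/16384, …
ICs: h(0) = 2.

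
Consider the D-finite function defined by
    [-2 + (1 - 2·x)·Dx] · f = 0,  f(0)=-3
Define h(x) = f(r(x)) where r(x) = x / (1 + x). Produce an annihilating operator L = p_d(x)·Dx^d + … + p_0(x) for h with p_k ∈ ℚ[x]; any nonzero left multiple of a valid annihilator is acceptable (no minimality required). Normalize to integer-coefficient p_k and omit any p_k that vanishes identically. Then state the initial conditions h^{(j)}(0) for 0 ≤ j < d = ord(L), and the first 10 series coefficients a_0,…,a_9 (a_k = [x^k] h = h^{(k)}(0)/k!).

f: a_k = -3, -6, -12, -24, -48, -96, -192, -384, -768, -1536, …
Change of var in L_f (x↦r) gives L₀.
L = 2 + (-1 + x^2)·Dx  (order 1).
h: a_k = -3, -6, -6, -6, -6, -6, -6, -6, -6, -6, …
ICs: h(0) = -3.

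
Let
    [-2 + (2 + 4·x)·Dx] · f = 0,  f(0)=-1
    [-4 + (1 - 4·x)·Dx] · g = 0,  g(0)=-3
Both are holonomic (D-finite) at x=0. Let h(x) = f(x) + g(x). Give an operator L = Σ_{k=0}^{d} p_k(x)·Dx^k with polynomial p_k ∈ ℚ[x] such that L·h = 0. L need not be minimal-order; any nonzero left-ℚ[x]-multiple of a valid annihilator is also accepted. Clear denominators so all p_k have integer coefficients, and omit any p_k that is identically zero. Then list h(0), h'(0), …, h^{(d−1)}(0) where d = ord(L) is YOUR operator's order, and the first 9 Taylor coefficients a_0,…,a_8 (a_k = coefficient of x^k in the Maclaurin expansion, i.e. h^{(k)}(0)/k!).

f: a_k = -1, -1, 1/2, -1/2, 5/8, -7/8, 21/16, -33/16, 429/128, …
g: a_k = -3, -12, -48, -192, -768, -3072, -12288, -49152, -196608, …
f+g: L₀ = lclm(L_f,L_g), ord ≤ 1+1.
L = (12 + 16·x) + (-11 - 40·x - 48·x^2)·Dx + (1 + 2·x - 16·x^2 - 32·x^3)·Dx^2  (order 2).
h: a_k = -4, -13, -95/2, -385/2, -6139/8, -24583/8, -196587/16, -786465/16, -25165395/128, …
ICs: h(0) = -4, h′(0) = -13.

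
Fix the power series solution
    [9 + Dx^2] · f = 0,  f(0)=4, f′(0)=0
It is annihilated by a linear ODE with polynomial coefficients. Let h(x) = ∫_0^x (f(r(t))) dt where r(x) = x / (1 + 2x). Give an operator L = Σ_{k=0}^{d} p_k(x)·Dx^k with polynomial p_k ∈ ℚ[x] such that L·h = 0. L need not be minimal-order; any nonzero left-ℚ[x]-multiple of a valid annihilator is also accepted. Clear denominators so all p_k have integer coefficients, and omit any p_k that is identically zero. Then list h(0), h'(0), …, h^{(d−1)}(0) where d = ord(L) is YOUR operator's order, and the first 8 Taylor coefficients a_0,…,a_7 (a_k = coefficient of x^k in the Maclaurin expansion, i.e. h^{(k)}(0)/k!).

f: a_k = 4, 0, -18, 0, 27/2, 0, -81/20, 0, …
L₀ from L_f via x↦r, Dx↦r'^{-1}Dx.
h=∫h₀ ⇒ L = L₀·Dx.
L = 9·Dx + (4 + 24·x + 48·x^2 + 32·x^3)·Dx^2 + (1 + 8·x + 24·x^2 + 32·x^3 + 16·x^4)·Dx^3  (order 3).
h: a_k = 0, 4, 0, -6, 18, -81/2, 78, -2583/20, …
ICs: h(0) = 0, h′(0) = 4, h′′(0) = 0.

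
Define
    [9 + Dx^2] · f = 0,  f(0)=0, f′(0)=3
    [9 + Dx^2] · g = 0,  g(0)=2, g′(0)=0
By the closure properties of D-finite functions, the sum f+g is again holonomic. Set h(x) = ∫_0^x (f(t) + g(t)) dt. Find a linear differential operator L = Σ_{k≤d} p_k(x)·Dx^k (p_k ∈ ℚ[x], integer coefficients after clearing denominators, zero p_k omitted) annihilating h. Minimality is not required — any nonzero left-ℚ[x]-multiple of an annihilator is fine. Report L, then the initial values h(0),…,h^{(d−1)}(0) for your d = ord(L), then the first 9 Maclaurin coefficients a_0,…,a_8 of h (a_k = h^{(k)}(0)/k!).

L = 9·Dx + Dx^3  (order 3).
h: a_k = 0, 2, 3/2, -3, -9/8, 27/20, 27/80, -81/280, -243/4480, …
ICs: h(0) = 0, h′(0) = 2, h′′(0) = 3.

f: a_k = 0, 3, 0, -9/2, 0, 81/40, 0, -243/560, 0, …
g: a_k = 2, 0, -9, 0, 27/4, 0, -81/40, 0, 729/2240, …
L₀ := lclm(L_f,L_g); ord L₀ ≤ 2+2.
h=∫₀ˣh₀: take L = L₀·Dx.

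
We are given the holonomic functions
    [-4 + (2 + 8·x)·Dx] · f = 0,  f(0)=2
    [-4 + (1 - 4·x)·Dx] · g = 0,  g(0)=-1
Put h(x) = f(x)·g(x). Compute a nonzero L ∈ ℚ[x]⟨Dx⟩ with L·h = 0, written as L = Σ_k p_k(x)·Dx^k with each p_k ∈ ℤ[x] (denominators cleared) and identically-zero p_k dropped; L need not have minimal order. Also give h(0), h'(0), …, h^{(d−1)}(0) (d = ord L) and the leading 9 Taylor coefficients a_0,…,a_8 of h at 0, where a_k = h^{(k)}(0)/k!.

L = (6 + 8·x) + (-1 + 16·x^2)·Dx  (order 1).
h: a_k = -2, -12, -44, -184, -716, -2920, -11512, -46576, -184588, …
ICs: h(0) = -2.

f: a_k = 2, 4, -4, 8, -20, 56, -168, 528, -1716, …
g: a_k = -1, -4, -16, -64, -256, -1024, -4096, -16384, -65536, …
f·g: L₀ = L_f ⊗_s L_g, ord ≤ 1·1.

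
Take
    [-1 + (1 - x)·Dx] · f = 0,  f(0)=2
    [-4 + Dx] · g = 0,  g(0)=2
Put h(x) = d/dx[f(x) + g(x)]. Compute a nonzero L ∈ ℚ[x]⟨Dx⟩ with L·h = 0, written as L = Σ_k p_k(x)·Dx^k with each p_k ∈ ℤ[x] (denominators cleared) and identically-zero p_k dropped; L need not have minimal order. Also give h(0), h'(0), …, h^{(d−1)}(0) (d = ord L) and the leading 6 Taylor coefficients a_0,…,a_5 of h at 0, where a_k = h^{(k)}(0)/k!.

L = (-4 + 16·x) + (5 - 16·x + 8·x^2)·Dx + (-1 + 3·x - 2·x^2)·Dx^2  (order 2).
h: a_k = 10, 36, 70, 280/3, 286/3, 1204/15, …
ICs: h(0) = 10, h′(0) = 36.

f: a_k = 2, 2, 2, 2, 2, 2, …
g: a_k = 2, 8, 16, 64/3, 64/3, 256/15, …
Weyl lclm of L_f,L_g ⇒ L₀ (ord ≤ 2).
Differentiate: ansatz ord ≤ ord L₀ ⇒ L.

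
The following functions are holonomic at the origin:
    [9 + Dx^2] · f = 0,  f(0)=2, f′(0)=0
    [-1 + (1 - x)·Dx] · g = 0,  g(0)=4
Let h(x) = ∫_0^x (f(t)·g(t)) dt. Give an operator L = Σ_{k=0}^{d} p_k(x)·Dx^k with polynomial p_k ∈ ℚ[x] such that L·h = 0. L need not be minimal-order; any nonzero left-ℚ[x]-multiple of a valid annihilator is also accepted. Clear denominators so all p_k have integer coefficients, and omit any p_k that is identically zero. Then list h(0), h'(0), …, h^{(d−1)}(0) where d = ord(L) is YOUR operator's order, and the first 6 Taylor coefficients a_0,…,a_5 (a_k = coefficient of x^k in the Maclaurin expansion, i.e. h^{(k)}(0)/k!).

f: a_k = 2, 0, -9, 0, 27/4, 0, …
g: a_k = 4, 4, 4, 4, 4, 4, …
L₀ := L_f ⊗_s L_g (sym. prod.), ord ≤ 2.
h=∫h₀ ⇒ L = L₀·Dx.
L = (-9 + 9·x)·Dx + 2·Dx^2 + (-1 + x)·Dx^3  (order 3).
h: a_k = 0, 8, 4, -28/3, -7, -1/5, …
ICs: h(0) = 0, h′(0) = 8, h′′(0) = 8.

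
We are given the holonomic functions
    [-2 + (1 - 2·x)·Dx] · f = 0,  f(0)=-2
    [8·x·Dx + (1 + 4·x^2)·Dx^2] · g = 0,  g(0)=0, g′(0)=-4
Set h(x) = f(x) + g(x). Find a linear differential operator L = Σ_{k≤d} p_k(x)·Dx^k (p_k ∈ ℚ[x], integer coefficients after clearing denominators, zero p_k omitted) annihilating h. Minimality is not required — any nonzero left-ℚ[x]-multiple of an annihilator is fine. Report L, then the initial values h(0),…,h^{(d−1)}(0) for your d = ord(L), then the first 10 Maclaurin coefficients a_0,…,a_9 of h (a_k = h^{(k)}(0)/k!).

f: a_k = -2, -4, -8, -16, -32, -64, -128, -256, -512, -1024, …
g: a_k = 0, -4, 0, 16/3, 0, -64/5, 0, 256/7, 0, -1024/9, …
L₀ := lclm(L_f,L_g); ord L₀ ≤ 1+2.
L = (-8 + 64·x + 96·x^2)·Dx + (8 - 8·x + 32·x^2 + 96·x^3)·Dx^2 + (-1 + 16·x^4)·Dx^3  (order 3).
h: a_k = -2, -8, -8, -32/3, -32, -384/5, -128, -1536/7, -512, -10240/9, …
ICs: h(0) = -2, h′(0) = -8, h′′(0) = -16.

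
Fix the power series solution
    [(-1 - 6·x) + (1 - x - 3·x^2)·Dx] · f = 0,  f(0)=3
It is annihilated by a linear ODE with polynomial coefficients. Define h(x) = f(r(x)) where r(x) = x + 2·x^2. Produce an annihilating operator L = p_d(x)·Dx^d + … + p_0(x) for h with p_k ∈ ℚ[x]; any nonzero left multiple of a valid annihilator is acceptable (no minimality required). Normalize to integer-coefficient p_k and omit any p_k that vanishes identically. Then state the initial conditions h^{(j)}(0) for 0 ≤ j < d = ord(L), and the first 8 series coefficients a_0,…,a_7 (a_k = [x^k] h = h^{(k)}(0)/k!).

f: a_k = 3, 3, 12, 21, 57, 120, 291, 651, …
Change of var in L_f (x↦r) gives L₀.
L = (1 + 10·x + 36·x^2 + 48·x^3) + (-1 + x + 5·x^2 + 12·x^3 + 12·x^4)·Dx  (order 1).
h: a_k = 3, 3, 18, 69, 231, 828, 3027, 10767, …
ICs: h(0) = 3.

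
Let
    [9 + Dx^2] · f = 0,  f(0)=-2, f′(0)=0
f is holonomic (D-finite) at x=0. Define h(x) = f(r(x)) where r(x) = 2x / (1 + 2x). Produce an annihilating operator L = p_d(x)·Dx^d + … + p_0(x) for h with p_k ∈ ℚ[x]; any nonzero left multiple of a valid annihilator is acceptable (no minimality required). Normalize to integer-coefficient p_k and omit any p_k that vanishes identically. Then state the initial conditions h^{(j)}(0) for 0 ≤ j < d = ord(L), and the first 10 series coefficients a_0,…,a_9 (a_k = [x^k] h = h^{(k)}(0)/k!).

L = 36 + (4 + 24·x + 48·x^2 + 32·x^3)·Dx + (1 + 8·x + 24·x^2 + 32·x^3 + 16·x^4)·Dx^2  (order 2).
h: a_k = -2, 0, 36, -144, 324, -288, -6552/5, 44064/5, -1174212/35, 3498048/35, …
ICs: h(0) = -2, h′(0) = 0.

f: a_k = -2, 0, 9, 0, -27/4, 0, 81/40, 0, -729/2240, 0, …
h₀=f(r): pull back L_f along r ⇒ L₀.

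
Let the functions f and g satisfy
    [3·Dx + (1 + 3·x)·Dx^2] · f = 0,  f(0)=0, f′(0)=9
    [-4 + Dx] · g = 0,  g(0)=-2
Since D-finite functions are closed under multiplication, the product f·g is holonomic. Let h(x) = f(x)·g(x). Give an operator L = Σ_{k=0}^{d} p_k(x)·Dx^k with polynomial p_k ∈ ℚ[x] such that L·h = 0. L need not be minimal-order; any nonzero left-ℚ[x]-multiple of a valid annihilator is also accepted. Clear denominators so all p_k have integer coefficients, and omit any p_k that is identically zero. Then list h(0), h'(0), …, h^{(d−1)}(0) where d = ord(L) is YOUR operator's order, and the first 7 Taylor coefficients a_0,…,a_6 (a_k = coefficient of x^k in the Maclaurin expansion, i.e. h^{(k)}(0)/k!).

L = (4 + 48·x) + (-5 - 24·x)·Dx + (1 + 3·x)·Dx^2  (order 2).
h: a_k = 0, -18, -45, -90, -141/2, -708/5, 93, …
ICs: h(0) = 0, h′(0) = -18.

f: a_k = 0, 9, -27/2, 27, -243/4, 729/5, -729/2, …
g: a_k = -2, -8, -16, -64/3, -64/3, -256/15, -512/45, …
Product ⇒ symmetric product L₀, ord ≤ 2.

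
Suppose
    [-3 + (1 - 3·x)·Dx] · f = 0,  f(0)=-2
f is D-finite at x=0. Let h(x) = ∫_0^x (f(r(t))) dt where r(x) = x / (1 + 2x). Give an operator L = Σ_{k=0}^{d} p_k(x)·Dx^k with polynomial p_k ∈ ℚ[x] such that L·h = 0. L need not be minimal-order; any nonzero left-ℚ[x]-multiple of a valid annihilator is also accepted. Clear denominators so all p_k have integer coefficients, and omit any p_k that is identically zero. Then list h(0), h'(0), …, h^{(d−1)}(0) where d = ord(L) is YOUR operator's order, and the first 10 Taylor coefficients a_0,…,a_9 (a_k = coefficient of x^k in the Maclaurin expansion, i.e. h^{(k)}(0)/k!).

f: a_k = -2, -6, -18, -54, -162, -486, -1458, -4374, -13122, -39366, …
f∘r: x↦r, Dx↦Dx/r' in L_f ⇒ L₀.
h=∫₀ˣh₀: take L = L₀·Dx.
L = 3·Dx + (-1 - x + 2·x^2)·Dx^2  (order 2).
h: a_k = 0, -2, -3, -2, -3/2, -6/5, -1, -6/7, -3/4, -2/3, …
ICs: h(0) = 0, h′(0) = -2.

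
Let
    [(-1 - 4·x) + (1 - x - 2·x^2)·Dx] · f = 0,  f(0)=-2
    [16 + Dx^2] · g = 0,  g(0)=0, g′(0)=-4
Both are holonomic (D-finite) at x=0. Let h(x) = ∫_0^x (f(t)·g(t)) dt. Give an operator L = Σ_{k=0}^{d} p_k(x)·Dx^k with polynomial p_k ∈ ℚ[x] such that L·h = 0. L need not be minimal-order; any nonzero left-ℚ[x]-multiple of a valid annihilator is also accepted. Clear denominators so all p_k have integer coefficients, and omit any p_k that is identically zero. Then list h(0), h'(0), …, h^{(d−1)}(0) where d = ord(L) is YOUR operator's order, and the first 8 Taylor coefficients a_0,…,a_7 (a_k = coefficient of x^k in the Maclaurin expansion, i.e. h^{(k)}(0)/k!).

L = (-12 + 16·x + 32·x^2)·Dx + (2 + 8·x)·Dx^2 + (-1 + x + 2·x^2)·Dx^3  (order 3).
h: a_k = 0, 0, 4, 8/3, 2/3, 56/15, 308/45, 56/5, …
ICs: h(0) = 0, h′(0) = 0, h′′(0) = 8.

f: a_k = -2, -2, -6, -10, -22, -42, -86, -170, …
g: a_k = 0, -4, 0, 32/3, 0, -128/15, 0, 1024/315, …
Product ⇒ symmetric product L₀, ord ≤ 2.
h=∫h₀ ⇒ L = L₀·Dx.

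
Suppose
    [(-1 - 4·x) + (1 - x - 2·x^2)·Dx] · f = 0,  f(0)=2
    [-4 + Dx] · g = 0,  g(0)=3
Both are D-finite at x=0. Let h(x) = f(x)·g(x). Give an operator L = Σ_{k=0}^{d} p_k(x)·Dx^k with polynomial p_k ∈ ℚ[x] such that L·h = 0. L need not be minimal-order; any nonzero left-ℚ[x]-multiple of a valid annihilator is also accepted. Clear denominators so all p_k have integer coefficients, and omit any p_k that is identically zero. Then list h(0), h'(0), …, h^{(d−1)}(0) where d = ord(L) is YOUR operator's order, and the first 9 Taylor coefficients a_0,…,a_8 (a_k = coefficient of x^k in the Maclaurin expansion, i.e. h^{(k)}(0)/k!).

L = (5 - 8·x^2) + (-1 + x + 2·x^2)·Dx  (order 1).
h: a_k = 6, 30, 90, 214, 458, 4686/5, 5662/3, 79406/21, 264798/35, …
ICs: h(0) = 6.

f: a_k = 2, 2, 6, 10, 22, 42, 86, 170, 342, …
g: a_k = 3, 12, 24, 32, 32, 128/5, 256/15, 1024/105, 512/105, …
h₀=f·g: eliminate ⇒ L₀, order ≤ 1·1.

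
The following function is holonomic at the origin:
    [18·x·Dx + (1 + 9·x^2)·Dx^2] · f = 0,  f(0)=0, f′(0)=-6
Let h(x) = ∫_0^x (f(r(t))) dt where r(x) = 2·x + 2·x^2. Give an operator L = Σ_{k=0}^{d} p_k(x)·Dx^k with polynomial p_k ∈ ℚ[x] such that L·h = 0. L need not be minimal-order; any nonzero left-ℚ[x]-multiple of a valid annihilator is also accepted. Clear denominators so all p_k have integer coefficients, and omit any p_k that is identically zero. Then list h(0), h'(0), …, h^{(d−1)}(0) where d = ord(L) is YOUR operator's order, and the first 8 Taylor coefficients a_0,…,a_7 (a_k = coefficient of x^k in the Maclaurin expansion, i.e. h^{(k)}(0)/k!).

f: a_k = 0, -6, 0, 18, 0, -486/5, 0, 4374/7, …
Change of var in L_f (x↦r) gives L₀.
Integrate: L := L₀·Dx.
L = (-2 + 72·x + 288·x^2 + 432·x^3 + 216·x^4)·Dx^2 + (1 + 2·x + 36·x^2 + 144·x^3 + 180·x^4 + 72·x^5)·Dx^3  (order 3).
h: a_k = 0, 0, -6, -4, 36, 432/5, -2232/5, -15408/7, …
ICs: h(0) = 0, h′(0) = 0, h′′(0) = -12.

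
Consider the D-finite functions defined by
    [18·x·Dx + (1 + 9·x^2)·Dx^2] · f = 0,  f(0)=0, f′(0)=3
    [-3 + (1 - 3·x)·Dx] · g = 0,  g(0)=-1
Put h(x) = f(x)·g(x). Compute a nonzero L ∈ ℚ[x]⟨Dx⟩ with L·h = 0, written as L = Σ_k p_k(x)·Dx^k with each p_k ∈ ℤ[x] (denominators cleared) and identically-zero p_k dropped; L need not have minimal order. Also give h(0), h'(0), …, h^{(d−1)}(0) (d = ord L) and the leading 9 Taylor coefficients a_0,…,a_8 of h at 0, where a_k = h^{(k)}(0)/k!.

L = 54·x + (6 - 18·x + 108·x^2)·Dx + (-1 + 3·x - 9·x^2 + 27·x^3)·Dx^2  (order 2).
h: a_k = 0, -3, -9, -18, -54, -1053/5, -3159/5, -55404/35, -166212/35, …
ICs: h(0) = 0, h′(0) = -3.

f: a_k = 0, 3, 0, -9, 0, 243/5, 0, -2187/7, 0, …
g: a_k = -1, -3, -9, -27, -81, -243, -729, -2187, -6561, …
L₀ := L_f ⊗_s L_g (sym. prod.), ord ≤ 2.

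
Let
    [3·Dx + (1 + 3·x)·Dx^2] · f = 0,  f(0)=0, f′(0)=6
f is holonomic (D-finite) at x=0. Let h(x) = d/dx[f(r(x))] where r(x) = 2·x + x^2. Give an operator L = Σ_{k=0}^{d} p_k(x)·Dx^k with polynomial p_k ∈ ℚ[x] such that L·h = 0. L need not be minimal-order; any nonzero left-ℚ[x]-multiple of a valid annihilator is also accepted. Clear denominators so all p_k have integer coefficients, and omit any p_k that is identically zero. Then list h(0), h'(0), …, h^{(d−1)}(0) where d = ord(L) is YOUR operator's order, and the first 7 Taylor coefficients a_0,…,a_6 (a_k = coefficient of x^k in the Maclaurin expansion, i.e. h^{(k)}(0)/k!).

L = (5 + 6·x + 3·x^2) + (1 + 7·x + 9·x^2 + 3·x^3)·Dx  (order 1).
h: a_k = 12, -60, 324, -1764, 9612, -52380, 285444, …
ICs: h(0) = 12.

f: a_k = 0, 6, -9, 18, -81/2, 486/5, -243, …
L₀ from L_f via x↦r, Dx↦r'^{-1}Dx.
Differentiate: ansatz ord ≤ ord L₀ ⇒ L.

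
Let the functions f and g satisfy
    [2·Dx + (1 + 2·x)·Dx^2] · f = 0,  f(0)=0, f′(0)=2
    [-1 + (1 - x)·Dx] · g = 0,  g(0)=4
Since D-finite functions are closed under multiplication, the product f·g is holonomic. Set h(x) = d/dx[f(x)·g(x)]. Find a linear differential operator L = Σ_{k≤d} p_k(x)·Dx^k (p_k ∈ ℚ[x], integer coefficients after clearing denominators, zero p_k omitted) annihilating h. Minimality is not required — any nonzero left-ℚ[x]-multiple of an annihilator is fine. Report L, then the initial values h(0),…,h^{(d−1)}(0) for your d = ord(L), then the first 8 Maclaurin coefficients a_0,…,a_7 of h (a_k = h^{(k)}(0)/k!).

L = 8 + (-1 + 10·x)·Dx + (-1 - x + 2·x^2)·Dx^2  (order 2).
h: a_k = 8, 0, 32, -64/3, 304/3, -672/5, 1776/5, -21632/35, …
ICs: h(0) = 8, h′(0) = 0.

f: a_k = 0, 2, -2, 8/3, -4, 32/5, -32/3, 128/7, …
g: a_k = 4, 4, 4, 4, 4, 4, 4, 4, …
h₀=f·g: eliminate ⇒ L₀, order ≤ 2·1.
h₀' ⇒ L via d/dx closure of L₀.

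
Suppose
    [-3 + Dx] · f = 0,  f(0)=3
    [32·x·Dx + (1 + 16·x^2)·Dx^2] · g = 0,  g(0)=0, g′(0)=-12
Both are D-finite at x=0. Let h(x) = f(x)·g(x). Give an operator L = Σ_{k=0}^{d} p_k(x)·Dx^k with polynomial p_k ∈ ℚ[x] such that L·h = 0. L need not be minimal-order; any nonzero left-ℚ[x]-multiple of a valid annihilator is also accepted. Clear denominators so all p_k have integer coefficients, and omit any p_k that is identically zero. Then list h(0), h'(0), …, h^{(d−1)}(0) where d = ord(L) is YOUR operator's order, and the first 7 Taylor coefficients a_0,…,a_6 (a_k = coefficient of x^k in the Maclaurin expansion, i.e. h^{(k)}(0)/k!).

L = (9 - 96·x + 144·x^2) + (-6 + 32·x - 96·x^2)·Dx + (1 + 16·x^2)·Dx^2  (order 2).
h: a_k = 0, -36, -108, 30, 414, -11007/10, -9477/2, …
ICs: h(0) = 0, h′(0) = -36.

f: a_k = 3, 9, 27/2, 27/2, 81/8, 243/40, 243/80, …
g: a_k = 0, -12, 0, 64, 0, -3072/5, 0, …
Sym-product of L_f,L_g gives L₀ (≤ ord 2).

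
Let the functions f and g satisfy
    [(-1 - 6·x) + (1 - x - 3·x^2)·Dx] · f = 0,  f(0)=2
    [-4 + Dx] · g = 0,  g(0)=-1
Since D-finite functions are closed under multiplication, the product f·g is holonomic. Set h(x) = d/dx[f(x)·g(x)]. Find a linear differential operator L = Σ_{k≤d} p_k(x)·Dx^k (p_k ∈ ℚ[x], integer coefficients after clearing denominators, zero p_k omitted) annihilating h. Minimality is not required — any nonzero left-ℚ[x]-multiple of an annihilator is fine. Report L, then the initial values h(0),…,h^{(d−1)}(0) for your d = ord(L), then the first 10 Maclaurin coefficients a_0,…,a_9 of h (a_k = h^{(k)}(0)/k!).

f: a_k = 2, 2, 8, 14, 38, 80, 194, 434, 1016, 2318, …
g: a_k = -1, -4, -8, -32/3, -32/3, -128/15, -256/45, -1024/315, -512/315, -2048/2835, …
Sym-product of L_f,L_g gives L₀ (≤ ord 1).
h=h₀': d/dx-closure on L₀ ⇒ L.
L = (32 + 26·x - 98·x^2 - 48·x^3 + 144·x^4) + (-5 + 3·x + 29·x^2 - 6·x^3 - 36·x^4)·Dx  (order 1).
h: a_k = -10, -64, -250, -2408/3, -7016/3, -19460/3, -784606/45, -2891648/63, -37453978/315, -862521764/2835, …
ICs: h(0) = -10.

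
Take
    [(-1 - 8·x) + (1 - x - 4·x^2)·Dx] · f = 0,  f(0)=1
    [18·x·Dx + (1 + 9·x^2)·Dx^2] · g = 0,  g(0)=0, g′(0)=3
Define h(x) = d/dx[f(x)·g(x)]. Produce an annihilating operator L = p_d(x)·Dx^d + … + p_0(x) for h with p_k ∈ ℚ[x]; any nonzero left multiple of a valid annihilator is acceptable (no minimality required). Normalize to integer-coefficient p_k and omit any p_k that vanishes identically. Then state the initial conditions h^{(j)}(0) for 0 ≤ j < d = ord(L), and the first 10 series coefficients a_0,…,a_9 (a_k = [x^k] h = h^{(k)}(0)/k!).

f: a_k = 1, 1, 5, 9, 29, 65, 181, 441, 1165, 2929, …
g: a_k = 0, 3, 0, -9, 0, 243/5, 0, -2187/7, 0, 2187, …
Sym-product of L_f,L_g gives L₀ (≤ ord 2).
Derive L from L₀ (diff closure).
L = (6 + 5022·x^2 + 7776·x^3 + 46656·x^4) + (21 + 186·x + 297·x^2 + 1710·x^3 + 7776·x^4 + 31104·x^5)·Dx + (-4 - 5·x - 119·x^2 + 99·x^3 - 315·x^4 + 1296·x^5 + 3888·x^6)·Dx^2  (order 2).
h: a_k = 3, 6, 18, 72, 453, 4878/5, 1488, 241632/35, 1228581/35, 514650/7, …
ICs: h(0) = 3, h′(0) = 6.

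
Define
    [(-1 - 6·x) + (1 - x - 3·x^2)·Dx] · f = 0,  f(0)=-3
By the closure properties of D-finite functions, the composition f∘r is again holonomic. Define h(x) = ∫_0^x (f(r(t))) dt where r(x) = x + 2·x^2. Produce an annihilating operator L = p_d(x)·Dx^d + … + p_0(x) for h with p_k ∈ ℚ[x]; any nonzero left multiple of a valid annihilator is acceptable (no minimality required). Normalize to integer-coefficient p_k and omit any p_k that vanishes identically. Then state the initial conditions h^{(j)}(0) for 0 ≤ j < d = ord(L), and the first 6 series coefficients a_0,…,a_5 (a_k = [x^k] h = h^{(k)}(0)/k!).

L = (1 + 10·x + 36·x^2 + 48·x^3)·Dx + (-1 + x + 5·x^2 + 12·x^3 + 12·x^4)·Dx^2  (order 2).
h: a_k = 0, -3, -3/2, -6, -69/4, -231/5, …
ICs: h(0) = 0, h′(0) = -3.

f: a_k = -3, -3, -12, -21, -57, -120, …
L₀ from L_f via x↦r, Dx↦r'^{-1}Dx.
h=∫h₀ ⇒ L = L₀·Dx.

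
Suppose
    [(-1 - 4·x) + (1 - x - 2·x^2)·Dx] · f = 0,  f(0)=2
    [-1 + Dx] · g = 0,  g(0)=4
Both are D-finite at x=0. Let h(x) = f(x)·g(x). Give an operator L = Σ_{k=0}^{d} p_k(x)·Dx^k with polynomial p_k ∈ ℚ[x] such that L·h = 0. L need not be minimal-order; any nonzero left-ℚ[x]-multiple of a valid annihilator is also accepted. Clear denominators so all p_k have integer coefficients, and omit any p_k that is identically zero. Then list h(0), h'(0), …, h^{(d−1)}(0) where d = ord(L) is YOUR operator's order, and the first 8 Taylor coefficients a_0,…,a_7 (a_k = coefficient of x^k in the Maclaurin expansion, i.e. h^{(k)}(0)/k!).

L = (2 + 3·x - 2·x^2) + (-1 + x + 2·x^2)·Dx  (order 1).
h: a_k = 8, 16, 36, 208/3, 425/3, 1402/5, 50737/90, 354232/315, …
ICs: h(0) = 8.

f: a_k = 2, 2, 6, 10, 22, 42, 86, 170, …
g: a_k = 4, 4, 2, 2/3, 1/6, 1/30, 1/180, 1/1260, …
L₀ := L_f ⊗_s L_g (sym. prod.), ord ≤ 1.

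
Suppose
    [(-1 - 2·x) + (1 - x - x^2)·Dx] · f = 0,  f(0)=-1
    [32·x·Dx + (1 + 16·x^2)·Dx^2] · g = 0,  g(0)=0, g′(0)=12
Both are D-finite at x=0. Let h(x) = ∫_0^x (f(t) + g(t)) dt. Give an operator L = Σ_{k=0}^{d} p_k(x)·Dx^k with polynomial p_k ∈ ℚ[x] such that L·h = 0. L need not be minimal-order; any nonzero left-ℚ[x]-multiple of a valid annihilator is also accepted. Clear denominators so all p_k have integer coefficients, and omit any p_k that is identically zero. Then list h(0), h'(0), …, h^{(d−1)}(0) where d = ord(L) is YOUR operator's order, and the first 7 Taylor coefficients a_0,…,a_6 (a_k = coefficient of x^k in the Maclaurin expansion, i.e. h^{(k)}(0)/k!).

L = (-64 + 256·x + 3904·x^2 + 6912·x^3 + 9696·x^4 + 1536·x^6)·Dx^2 + (25 + 24·x - 542·x^2 + 780·x^3 + 6800·x^4 + 6560·x^5 + 768·x^6 + 1536·x^7)·Dx^3 + (-2 - 17·x - 62·x^2 - 202·x^3 - 445·x^4 + 1136·x^5 + 576·x^6 + 256·x^7 + 256·x^8)·Dx^4  (order 4).
h: a_k = 0, -1, 11/2, -2/3, -67/4, -1, 1516/15, …
ICs: h(0) = 0, h′(0) = -1, h′′(0) = 11, h′′′(0) = -4.

f: a_k = -1, -1, -2, -3, -5, -8, -13, …
g: a_k = 0, 12, 0, -64, 0, 3072/5, 0, …
h₀=f+g: left-lcm gives L₀, ord ≤ 3.
∫: right-multiply L₀ by Dx.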